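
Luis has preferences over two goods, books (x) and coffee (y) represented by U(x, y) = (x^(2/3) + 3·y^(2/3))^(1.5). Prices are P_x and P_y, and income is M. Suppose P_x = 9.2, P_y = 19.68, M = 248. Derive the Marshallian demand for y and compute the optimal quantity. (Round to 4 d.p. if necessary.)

y* = 10.7754

From the CES first-order condition, (1/3)·(y/x)^(1/3) = P_x/P_y.
Hence y/x = (3·P_x/P_y)^(1/(1/3)), i.e. raised to the 3 power.
With the ratio pinned down, the budget gives x* = M/(P_x + P_y·(y/x)) and y* = (y/x)·x*.
Numerically y/x = 2.758366, so x* = 248/(9.2 + 19.68·2.758366) = 3.9065 and y* = 2.758366·3.9065 = 10.7754.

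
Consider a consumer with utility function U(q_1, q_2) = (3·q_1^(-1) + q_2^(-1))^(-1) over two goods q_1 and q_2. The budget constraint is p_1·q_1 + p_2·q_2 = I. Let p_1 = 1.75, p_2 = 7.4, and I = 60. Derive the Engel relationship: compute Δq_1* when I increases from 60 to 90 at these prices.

Δq_1* = 7.8377

MU_q_1 ∝ 3·q_1^(-2), MU_q_2 ∝ q_2^(-2), so MRS = 3·(q_2/q_1)^(2) = p_1/p_2.
Hence q_2/q_1 = ((1/3)·p_1/p_2)^(1/(2)), i.e. raised to the 0.5 power.
With the ratio pinned down, the budget gives q_1* = I/(p_1 + p_2·(q_2/q_1)) and q_2* = (q_2/q_1)·q_1*.
Numerically q_2/q_1 = 0.280765, so q_1* = 60/(1.75 + 7.4·0.280765) = 15.6754.
At I' = 90: q_1* = 23.5131. Change: 23.5131 − 15.6754 = 7.8377.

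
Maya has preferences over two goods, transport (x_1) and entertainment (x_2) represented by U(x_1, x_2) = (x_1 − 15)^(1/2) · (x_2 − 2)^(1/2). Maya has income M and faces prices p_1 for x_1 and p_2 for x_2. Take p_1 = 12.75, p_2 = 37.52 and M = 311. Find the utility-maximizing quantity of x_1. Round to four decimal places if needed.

x_1* = 16.7533

MRS = (x_2−2)/(x_1−15). Tangency with p_1/p_2 gives x_2−2 = (p_1/p_2)·(x_1−15).
Substituting into the budget: x_1* = 15 + 0.5·(M − 15·p_1 − 2·p_2)/p_1, and x_2* = 2 + 0.5·(…)/p_2.
Discretionary income = 311 − 15·12.75 − 2·37.52 = 44.71; x_1* = 15 + 0.5·44.71/12.75 = 16.7533.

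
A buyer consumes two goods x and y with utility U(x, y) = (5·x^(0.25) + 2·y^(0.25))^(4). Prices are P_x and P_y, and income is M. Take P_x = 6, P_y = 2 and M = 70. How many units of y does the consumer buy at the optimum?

y* = 10.4397

From the CES first-order condition, (5/2)·(y/x)^(0.75) = P_x/P_y.
Solve for the ratio: y/x = [(2/5)·P_x/P_y]^(4/3).
With the ratio pinned down, the budget gives x* = M/(P_x + P_y·(y/x)) and y* = (y/x)·x*.
Numerically y/x = 1.27519, so x* = 70/(6 + 2·1.27519) = 8.1868 and y* = 1.27519·8.1868 = 10.4397.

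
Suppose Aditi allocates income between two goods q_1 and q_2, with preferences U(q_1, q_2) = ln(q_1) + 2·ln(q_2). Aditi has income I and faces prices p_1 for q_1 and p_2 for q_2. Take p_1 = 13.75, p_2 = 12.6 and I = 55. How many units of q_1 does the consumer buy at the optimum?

q_1* = 1.3333

At p_1=13.75, p_2=12.6, I=55: q_1* = 1/3·55/13.75 = 1.3333.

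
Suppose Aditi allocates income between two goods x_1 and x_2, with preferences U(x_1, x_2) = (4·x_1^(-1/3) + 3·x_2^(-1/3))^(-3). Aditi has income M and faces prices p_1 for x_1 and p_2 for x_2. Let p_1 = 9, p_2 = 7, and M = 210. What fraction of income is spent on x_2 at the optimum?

MU_x_1 ∝ 4·x_1^(-4/3), MU_x_2 ∝ 3·x_2^(-4/3), so MRS = (4/3)·(x_2/x_1)^(4/3) = p_1/p_2.
Solve for the ratio: x_2/x_1 = [(3/4)·p_1/p_2]^(0.75).
With the ratio pinned down, the budget gives x_1* = M/(p_1 + p_2·(x_2/x_1)) and x_2* = (x_2/x_1)·x_1*.
Numerically x_2/x_1 = 0.973093, so x_1* = 210/(9 + 7·0.973093) = 13.2813 and x_2* = 0.973093·13.2813 = 12.924.
Expenditure on x_2: 7·12.924 = 90.4679; share = 0.4308.

share on x_2 = 0.4308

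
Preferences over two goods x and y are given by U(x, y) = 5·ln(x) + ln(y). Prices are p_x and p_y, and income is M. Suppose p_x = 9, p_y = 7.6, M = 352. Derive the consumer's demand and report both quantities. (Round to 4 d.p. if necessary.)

MU_x/MU_y = (5·y)/(x); tangency sets this equal to p_x/p_y.
So 5·p_y·y = p_x·x; combined with the budget, a share 5/6 of income goes to x.
Demand: x*(p_x,p_y,M) = 5/6·M/p_x and y* = 1/6·M/p_y.
At p_x=9, p_y=7.6, M=352: x* = 5/6·352/9 = 32.5926, y* = 7.7193.

x* = 32.5926, y* = 7.7193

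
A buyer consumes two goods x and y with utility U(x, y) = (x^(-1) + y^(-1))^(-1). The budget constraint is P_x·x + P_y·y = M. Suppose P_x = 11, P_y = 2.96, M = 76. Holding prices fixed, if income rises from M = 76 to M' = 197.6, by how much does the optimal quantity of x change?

Δx* = 7.2788

Numerically y/x = 1.927749, so x* = 76/(11 + 2.96·1.927749) = 4.5492.
At M' = 197.6: x* = 11.828. Change: 11.828 − 4.5492 = 7.2788.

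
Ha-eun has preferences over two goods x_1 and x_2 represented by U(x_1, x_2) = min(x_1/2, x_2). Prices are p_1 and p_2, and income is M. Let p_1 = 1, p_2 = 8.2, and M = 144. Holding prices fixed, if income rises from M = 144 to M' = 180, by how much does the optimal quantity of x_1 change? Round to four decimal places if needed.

With perfect complements, no substitution: consume in ratio x_1:x_2 = 2:1.
Budget: p_1·x_1 + p_2·(1/2)·x_1 = M, so (2·p_1 + p_2)·x_1 = 2·M.
Demand: x_1*(p_1,p_2,M) = 2·M/(2·p_1 + p_2), x_2* = M/(2·p_1 + p_2).
Here 2·1 + 8.2 = 10.2, giving x_1* = 28.2353.
At M' = 180: x_1* = 35.2941. Change: 35.2941 − 28.2353 = 7.0588.

Δx_1* = 7.0588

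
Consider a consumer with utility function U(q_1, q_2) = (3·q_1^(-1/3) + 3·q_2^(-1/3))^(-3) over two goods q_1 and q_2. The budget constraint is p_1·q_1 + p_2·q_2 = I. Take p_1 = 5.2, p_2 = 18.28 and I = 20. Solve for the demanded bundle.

q_1* = 1.6233, q_2* = 0.6323

MU_q_1 ∝ 3·q_1^(-4/3), MU_q_2 ∝ 3·q_2^(-4/3), so MRS = (q_2/q_1)^(4/3) = p_1/p_2.
Solve for the ratio: q_2/q_1 = [p_1/p_2]^(0.75).
Substitute q_2 = (q_2/q_1)·q_1 into the budget: q_1* = I/(p_1 + p_2·(q_2/q_1)).
Numerically q_2/q_1 = 0.389512, so q_1* = 20/(5.2 + 18.28·0.389512) = 1.6233 and q_2* = 0.389512·1.6233 = 0.6323.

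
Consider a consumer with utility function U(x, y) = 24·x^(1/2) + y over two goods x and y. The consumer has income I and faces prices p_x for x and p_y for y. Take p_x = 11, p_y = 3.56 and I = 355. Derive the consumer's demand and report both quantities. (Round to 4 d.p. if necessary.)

x* = 15.0826, y* = 53.1155

Utility is quasi-linear in y; the FOC for x is 12/√x = p_x/p_y.
Thus x* = (12·p_y/p_x)² — independent of I — with the rest of income spent on y.
Plugging in: x* = (12·3.56/11)² = 15.0826, y* = 53.1155.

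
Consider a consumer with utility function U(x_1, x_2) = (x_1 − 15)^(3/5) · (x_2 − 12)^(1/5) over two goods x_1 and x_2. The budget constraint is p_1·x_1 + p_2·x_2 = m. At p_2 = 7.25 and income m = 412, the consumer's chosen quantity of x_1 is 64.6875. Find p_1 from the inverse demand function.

Let x_1' = x_1−15, x_2' = x_2−12. MRS = 3·x_2'/x_1' = p_1/p_2.
After buying the subsistence bundle (15, 12), a share 0.75 of the remaining income goes to x_1: x_1* = 15 + 0.75·(m − 15p_1 − 12p_2)/p_1.
Set x_1* = 64.6875 in the demand function and solve for p_1: p_1 = 4.

p_1 = 4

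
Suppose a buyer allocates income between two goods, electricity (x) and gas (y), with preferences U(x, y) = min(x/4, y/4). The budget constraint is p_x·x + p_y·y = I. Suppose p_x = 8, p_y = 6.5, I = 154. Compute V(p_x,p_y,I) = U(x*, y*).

Leontief preferences: the optimum is at the kink where x/4 = y/4, i.e. y = x.
Budget: p_x·x + p_y·x = I, so (4·p_x + 4·p_y)·x = 4·I.
Demand: x*(p_x,p_y,I) = 4·I/(4·p_x + 4·p_y), y* = 4·I/(4·p_x + 4·p_y).
Here 4·8 + 4·6.5 = 58, giving x* = 10.6207 and y* = 10.6207.
Utility at the optimum: U(10.6207, 10.6207) = 2.6552.

V = 2.6552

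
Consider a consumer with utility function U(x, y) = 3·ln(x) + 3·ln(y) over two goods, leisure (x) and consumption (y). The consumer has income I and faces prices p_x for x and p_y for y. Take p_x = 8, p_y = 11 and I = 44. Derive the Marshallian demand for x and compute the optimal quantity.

Tangency: MRS = y/x = p_x/p_y.
Rearranging, p_y·y = p_x·x. Substituting into the budget gives p_x·x·(1 + 1) = I.
Demand: x*(p_x,p_y,I) = 0.5·I/p_x and y* = 0.5·I/p_y.
At p_x=8, p_y=11, I=44: x* = 0.5·44/8 = 2.75.

x* = 2.75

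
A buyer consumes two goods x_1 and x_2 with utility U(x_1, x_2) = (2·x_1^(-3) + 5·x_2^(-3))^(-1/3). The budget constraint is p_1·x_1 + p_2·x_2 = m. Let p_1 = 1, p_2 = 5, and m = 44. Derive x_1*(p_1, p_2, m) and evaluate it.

x_1* = 8.4543

MRS = MU_x_1/MU_x_2 = (2/5)·(x_2/x_1)^(4). Set equal to p_1/p_2.
Hence x_2/x_1 = ((5/2)·p_1/p_2)^(1/(4)), i.e. raised to the 0.25 power.
Substitute x_2 = (x_2/x_1)·x_1 into the budget: x_1* = m/(p_1 + p_2·(x_2/x_1)).
Numerically x_2/x_1 = 0.840896, so x_1* = 44/(1 + 5·0.840896) = 8.4543.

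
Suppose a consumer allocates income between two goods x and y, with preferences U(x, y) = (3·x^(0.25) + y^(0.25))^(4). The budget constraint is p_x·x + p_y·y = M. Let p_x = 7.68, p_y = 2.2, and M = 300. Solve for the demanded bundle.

MU_x ∝ 3·x^(-0.75), MU_y ∝ y^(-0.75), so MRS = 3·(y/x)^(0.75) = p_x/p_y.
Hence y/x = ((1/3)·p_x/p_y)^(1/(0.75)), i.e. raised to the 4/3 power.
Substitute y = (y/x)·x into the budget: x* = M/(p_x + p_y·(y/x)).
Numerically y/x = 1.223929, so x* = 300/(7.68 + 2.2·1.223929) = 28.9222 and y* = 1.223929·28.9222 = 35.3988.

x* = 28.9222, y* = 35.3988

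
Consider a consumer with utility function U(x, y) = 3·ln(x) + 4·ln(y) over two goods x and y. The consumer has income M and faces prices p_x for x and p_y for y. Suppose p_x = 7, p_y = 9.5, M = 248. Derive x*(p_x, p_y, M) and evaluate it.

x* = 15.1837

The MRS is (3/4)·y/x. Set MRS = p_x/p_y.
So 3·p_y·y = 4·p_x·x; combined with the budget, a share 3/7 of income goes to x.
Demand: x*(p_x,p_y,M) = 3/7·M/p_x and y* = 4/7·M/p_y.
At p_x=7, p_y=9.5, M=248: x* = 3/7·248/7 = 15.1837.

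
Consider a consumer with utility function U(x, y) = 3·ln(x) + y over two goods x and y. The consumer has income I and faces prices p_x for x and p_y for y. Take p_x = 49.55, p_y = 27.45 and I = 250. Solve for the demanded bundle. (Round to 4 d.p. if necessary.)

MU_x = 3/x, MU_y = 1. Tangency: 3/x = p_x/p_y.
So x*(p_x,p_y) = 3·p_y/p_x, independent of income; and y* = (I − 3·p_y)/p_y.
At the given prices: x* = 3·27.45/49.55 = 1.662, and y* = 6.1075.

x* = 1.662, y* = 6.1075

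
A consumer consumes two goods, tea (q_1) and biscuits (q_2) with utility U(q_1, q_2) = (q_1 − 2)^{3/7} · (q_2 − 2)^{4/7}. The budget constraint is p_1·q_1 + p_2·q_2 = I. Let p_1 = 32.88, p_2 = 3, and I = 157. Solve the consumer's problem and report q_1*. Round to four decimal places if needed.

This is Cobb-Douglas in (q_1−2, q_2−2): tangency gives 3/7·p_2·(q_2−2) = 4/7·p_1·(q_1−2).
Substituting into the budget: q_1* = 2 + 3/7·(I − 2·p_1 − 2·p_2)/p_1, and q_2* = 2 + 4/7·(…)/p_2.
Discretionary income = 157 − 2·32.88 − 2·3 = 85.24; q_1* = 2 + 3/7·85.24/32.88 = 3.1111.

q_1* = 3.1111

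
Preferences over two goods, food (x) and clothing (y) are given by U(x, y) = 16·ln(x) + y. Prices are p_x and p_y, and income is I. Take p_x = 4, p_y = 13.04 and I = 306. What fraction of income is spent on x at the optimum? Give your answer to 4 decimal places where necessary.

share on x = 0.6818

MU_x = 16/x, MU_y = 1. Tangency: 16/x = p_x/p_y.
So x*(p_x,p_y) = 16·p_y/p_x, independent of income; and y* = (I − 16·p_y)/p_y.
At the given prices: x* = 16·13.04/4 = 52.16, and y* = 7.4663.
Expenditure on x: 4·52.16 = 208.64; share = 0.6818.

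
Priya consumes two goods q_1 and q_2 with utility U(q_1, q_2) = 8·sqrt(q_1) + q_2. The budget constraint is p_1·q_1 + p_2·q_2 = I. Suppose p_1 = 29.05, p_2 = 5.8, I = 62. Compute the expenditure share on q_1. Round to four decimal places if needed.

MU_q_1 = 4/√q_1, MU_q_2 = 1. Tangency: 4/√q_1 = p_1/p_2.
Thus q_1* = (4·p_2/p_1)² — independent of I — with the rest of income spent on q_2.
Plugging in: q_1* = (4·5.8/29.05)² = 0.6378, q_2* = 7.4952.
Expenditure on q_1: 29.05·0.6378 = 18.5281; share = 0.2988.

share on q_1 = 0.2988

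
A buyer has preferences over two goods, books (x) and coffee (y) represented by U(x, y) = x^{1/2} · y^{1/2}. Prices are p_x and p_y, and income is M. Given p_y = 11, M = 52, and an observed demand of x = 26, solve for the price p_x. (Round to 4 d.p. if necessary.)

Tangency: MRS = y/x = p_x/p_y.
So 0.5·p_y·y = 0.5·p_x·x; combined with the budget, a share 0.5 of income goes to x.
Demand: x*(p_x,p_y,M) = 0.5·M/p_x and y* = 0.5·M/p_y.
Set x* = 26 in the demand function and solve for p_x: p_x = 1.

p_x = 1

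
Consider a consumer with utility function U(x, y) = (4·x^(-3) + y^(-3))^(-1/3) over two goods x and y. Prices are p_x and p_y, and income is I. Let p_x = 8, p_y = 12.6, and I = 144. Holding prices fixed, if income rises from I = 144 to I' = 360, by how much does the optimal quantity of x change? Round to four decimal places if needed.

Δx* = 13.5397

With the ratio pinned down, the budget gives x* = I/(p_x + p_y·(y/x)) and y* = (y/x)·x*.
Numerically y/x = 0.631197, so x* = 144/(8 + 12.6·0.631197) = 9.0265.
At I' = 360: x* = 22.5662. Change: 22.5662 − 9.0265 = 13.5397.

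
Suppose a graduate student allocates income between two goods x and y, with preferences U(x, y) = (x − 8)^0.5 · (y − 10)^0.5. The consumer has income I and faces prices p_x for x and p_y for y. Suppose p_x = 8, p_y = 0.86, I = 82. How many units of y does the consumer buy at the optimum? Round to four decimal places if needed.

Discretionary income = 82 − 8·8 − 10·0.86 = 9.4; y* = 10 + 0.5·9.4/0.86 = 15.4651.

y* = 15.4651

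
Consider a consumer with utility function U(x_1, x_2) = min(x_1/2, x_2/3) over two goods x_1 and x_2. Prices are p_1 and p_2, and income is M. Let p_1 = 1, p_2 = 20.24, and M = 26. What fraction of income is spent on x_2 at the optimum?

With perfect complements, no substitution: consume in ratio x_1:x_2 = 2:3.
Budget: p_1·x_1 + p_2·(3/2)·x_1 = M, so (2·p_1 + 3·p_2)·x_1 = 2·M.
Demand: x_1*(p_1,p_2,M) = 2·M/(2·p_1 + 3·p_2), x_2* = 3·M/(2·p_1 + 3·p_2).
Here 2·1 + 3·20.24 = 62.72, giving x_1* = 0.8291 and x_2* = 1.2436.
Expenditure on x_2: 20.24·1.2436 = 25.1709; share = 0.9681.

share on x_2 = 0.9681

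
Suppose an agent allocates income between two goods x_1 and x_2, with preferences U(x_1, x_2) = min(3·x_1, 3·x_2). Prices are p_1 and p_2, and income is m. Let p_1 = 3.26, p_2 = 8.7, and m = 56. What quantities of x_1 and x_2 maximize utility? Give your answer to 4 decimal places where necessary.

Leontief preferences: the optimum is at the kink where x_1/3 = x_2/3, i.e. x_2 = x_1.
Budget: p_1·x_1 + p_2·x_1 = m, so (3·p_1 + 3·p_2)·x_1 = 3·m.
Demand: x_1*(p_1,p_2,m) = 3·m/(3·p_1 + 3·p_2), x_2* = 3·m/(3·p_1 + 3·p_2).
Here 3·3.26 + 3·8.7 = 35.88, giving x_1* = 4.6823 and x_2* = 4.6823.

x_1* = 4.6823, x_2* = 4.6823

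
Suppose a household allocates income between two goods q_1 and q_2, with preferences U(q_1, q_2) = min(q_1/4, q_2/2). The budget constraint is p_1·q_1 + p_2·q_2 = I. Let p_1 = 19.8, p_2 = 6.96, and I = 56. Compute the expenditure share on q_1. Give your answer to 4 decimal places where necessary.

share on q_1 = 0.8505

Demand: q_1*(p_1,p_2,I) = 4·I/(4·p_1 + 2·p_2), q_2* = 2·I/(4·p_1 + 2·p_2).
Here 4·19.8 + 2·6.96 = 93.12, giving q_1* = 2.4055 and q_2* = 1.2027.
Expenditure on q_1: 19.8·2.4055 = 47.6289; share = 0.8505.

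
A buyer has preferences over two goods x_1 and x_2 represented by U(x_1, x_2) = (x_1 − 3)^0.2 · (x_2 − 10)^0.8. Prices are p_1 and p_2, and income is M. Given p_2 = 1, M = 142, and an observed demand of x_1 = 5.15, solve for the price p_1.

p_1 = 9.6

This is Cobb-Douglas in (x_1−3, x_2−10): tangency gives 0.2·p_2·(x_2−10) = 0.8·p_1·(x_1−3).
Substituting into the budget: x_1* = 3 + 0.2·(M − 3·p_1 − 10·p_2)/p_1, and x_2* = 10 + 0.8·(…)/p_2.
Set x_1* = 5.15 in the demand function and solve for p_1: p_1 = 9.6.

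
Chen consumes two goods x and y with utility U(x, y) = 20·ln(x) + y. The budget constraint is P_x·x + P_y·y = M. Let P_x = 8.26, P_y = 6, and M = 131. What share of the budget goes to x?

share on x = 0.916

MU_x = 20/x, MU_y = 1. Tangency: 20/x = P_x/P_y.
So x*(P_x,P_y) = 20·P_y/P_x, independent of income; and y* = (M − 20·P_y)/P_y.
At the given prices: x* = 20·6/8.26 = 14.5278, and y* = 1.8333.
Expenditure on x: 8.26·14.5278 = 120; share = 0.916.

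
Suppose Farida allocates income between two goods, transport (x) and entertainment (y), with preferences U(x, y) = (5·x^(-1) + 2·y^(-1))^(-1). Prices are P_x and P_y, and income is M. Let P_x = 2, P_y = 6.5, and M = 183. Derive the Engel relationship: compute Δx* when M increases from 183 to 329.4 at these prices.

MRS = MU_x/MU_y = (5/2)·(y/x)^(2). Set equal to P_x/P_y.
Hence y/x = ((2/5)·P_x/P_y)^(1/(2)), i.e. raised to the 0.5 power.
Substitute y = (y/x)·x into the budget: x* = M/(P_x + P_y·(y/x)).
Numerically y/x = 0.350823, so x* = 183/(2 + 6.5·0.350823) = 42.7535.
At M' = 329.4: x* = 76.9563. Change: 76.9563 − 42.7535 = 34.2028.

Δx* = 34.2028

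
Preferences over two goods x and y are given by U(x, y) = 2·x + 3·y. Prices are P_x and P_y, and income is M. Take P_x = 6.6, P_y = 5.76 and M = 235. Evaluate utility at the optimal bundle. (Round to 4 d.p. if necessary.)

y gives more utility per dollar, so spend all income on y: y* = M/P_y, x* = 0.
Numerically: x* = 0, y* = 40.7986.
Utility at the optimum: U(0, 40.7986) = 122.3958.

V = 122.3958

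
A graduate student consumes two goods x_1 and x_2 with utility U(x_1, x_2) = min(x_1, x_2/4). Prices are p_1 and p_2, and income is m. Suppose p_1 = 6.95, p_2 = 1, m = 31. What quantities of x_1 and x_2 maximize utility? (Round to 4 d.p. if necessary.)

With perfect complements, no substitution: consume in ratio x_1:x_2 = 1:4.
Budget: p_1·x_1 + p_2·4·x_1 = m, so (p_1 + 4·p_2)·x_1 = m.
Demand: x_1*(p_1,p_2,m) = m/(p_1 + 4·p_2), x_2* = 4·m/(p_1 + 4·p_2).
Here 6.95 + 4·1 = 10.95, giving x_1* = 2.8311 and x_2* = 11.3242.

x_1* = 2.8311, x_2* = 11.3242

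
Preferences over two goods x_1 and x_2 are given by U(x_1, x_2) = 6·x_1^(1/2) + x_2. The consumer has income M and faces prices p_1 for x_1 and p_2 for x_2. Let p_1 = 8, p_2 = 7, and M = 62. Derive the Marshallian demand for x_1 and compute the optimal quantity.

x_1* = 6.8906

Solve: √x_1 = 3·p_2/p_1, so x_1*(p_1,p_2) = (3·p_2/p_1)², and x_2* = (M − p_1·x_1*)/p_2.
Plugging in: x_1* = (3·7/8)² = 6.8906.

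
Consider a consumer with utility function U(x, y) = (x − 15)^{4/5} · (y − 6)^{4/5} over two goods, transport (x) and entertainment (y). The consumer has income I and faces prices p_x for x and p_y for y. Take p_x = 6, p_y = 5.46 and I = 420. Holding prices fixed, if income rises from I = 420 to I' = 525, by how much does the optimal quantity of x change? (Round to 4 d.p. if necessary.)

Δx* = 8.75

MRS = (y−6)/(x−15). Tangency with p_x/p_y gives y−6 = (p_x/p_y)·(x−15).
After buying the subsistence bundle (15, 6), a share 0.5 of the remaining income goes to x: x* = 15 + 0.5·(I − 15p_x − 6p_y)/p_x.
Discretionary income = 420 − 15·6 − 6·5.46 = 297.24; x* = 15 + 0.5·297.24/6 = 39.77.
At I' = 525: x* = 48.52. Change: 48.52 − 39.77 = 8.75.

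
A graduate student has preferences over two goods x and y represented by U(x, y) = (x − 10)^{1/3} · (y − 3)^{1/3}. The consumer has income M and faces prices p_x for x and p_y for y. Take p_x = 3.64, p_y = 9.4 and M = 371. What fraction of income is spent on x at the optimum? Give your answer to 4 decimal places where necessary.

share on x = 0.5111

MRS = (y−3)/(x−10). Tangency with p_x/p_y gives y−3 = (p_x/p_y)·(x−10).
Substituting into the budget: x* = 10 + 0.5·(M − 10·p_x − 3·p_y)/p_x, and y* = 3 + 0.5·(…)/p_y.
Discretionary income = 371 − 10·3.64 − 3·9.4 = 306.4; x* = 10 + 0.5·306.4/3.64 = 52.0879; y* = 3 + 0.5·306.4/9.4 = 19.2979.
Expenditure on x: 3.64·52.0879 = 189.6; share = 0.5111.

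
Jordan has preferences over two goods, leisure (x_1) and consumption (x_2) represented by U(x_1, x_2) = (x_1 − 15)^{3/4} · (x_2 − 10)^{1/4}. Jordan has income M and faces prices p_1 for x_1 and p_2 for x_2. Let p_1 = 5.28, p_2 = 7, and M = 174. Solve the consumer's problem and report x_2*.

Let x_1' = x_1−15, x_2' = x_2−10. MRS = 3·x_2'/x_1' = p_1/p_2.
Substituting into the budget: x_1* = 15 + 0.75·(M − 15·p_1 − 10·p_2)/p_1, and x_2* = 10 + 0.25·(…)/p_2.
Discretionary income = 174 − 15·5.28 − 10·7 = 24.8; x_2* = 10 + 0.25·24.8/7 = 10.8857.

x_2* = 10.8857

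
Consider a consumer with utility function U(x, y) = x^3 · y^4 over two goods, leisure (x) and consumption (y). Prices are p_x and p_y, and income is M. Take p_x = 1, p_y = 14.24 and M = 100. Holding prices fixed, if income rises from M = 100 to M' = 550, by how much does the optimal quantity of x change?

Tangency: MRS = (3/4)·y/x = p_x/p_y.
Rearranging, p_y·y = (4/3)·p_x·x. Substituting into the budget gives p_x·x·(1 + (4/3)) = M.
Demand: x*(p_x,p_y,M) = 3/7·M/p_x and y* = 4/7·M/p_y.
At p_x=1, p_y=14.24, M=100: x* = 3/7·100/1 = 42.8571.
At M' = 550: x* = 235.7143. Change: 235.7143 − 42.8571 = 192.8571.

Δx* = 192.8571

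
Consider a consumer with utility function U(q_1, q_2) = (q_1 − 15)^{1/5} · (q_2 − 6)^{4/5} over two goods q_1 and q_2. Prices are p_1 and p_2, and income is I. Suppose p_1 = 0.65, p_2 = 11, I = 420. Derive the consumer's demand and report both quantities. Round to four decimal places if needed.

This is Cobb-Douglas in (q_1−15, q_2−6): tangency gives 0.2·p_2·(q_2−6) = 0.8·p_1·(q_1−15).
After buying the subsistence bundle (15, 6), a share 0.2 of the remaining income goes to q_1: q_1* = 15 + 0.2·(I − 15p_1 − 6p_2)/p_1.
Discretionary income = 420 − 15·0.65 − 6·11 = 344.25; q_1* = 15 + 0.2·344.25/0.65 = 120.9231; q_2* = 6 + 0.8·344.25/11 = 31.0364.

q_1* = 120.9231, q_2* = 31.0364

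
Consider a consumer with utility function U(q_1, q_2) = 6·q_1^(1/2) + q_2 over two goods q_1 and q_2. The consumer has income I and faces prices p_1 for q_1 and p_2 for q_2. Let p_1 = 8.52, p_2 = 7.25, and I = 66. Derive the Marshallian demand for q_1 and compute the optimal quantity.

Set MRS = p_1/p_2: 3·q_1^(−1/2) = p_1/p_2.
Thus q_1* = (3·p_2/p_1)² — independent of I — with the rest of income spent on q_2.
Plugging in: q_1* = (3·7.25/8.52)² = 6.5169.

q_1* = 6.5169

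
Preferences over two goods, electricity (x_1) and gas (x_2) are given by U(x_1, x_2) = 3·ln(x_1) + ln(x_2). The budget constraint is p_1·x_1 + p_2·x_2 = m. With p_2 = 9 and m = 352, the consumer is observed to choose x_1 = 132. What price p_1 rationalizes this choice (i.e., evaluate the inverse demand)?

Tangency: MRS = 3·x_2/x_1 = p_1/p_2.
Rearranging, p_2·x_2 = (1/3)·p_1·x_1. Substituting into the budget gives p_1·x_1·(1 + (1/3)) = m.
Demand: x_1*(p_1,p_2,m) = 0.75·m/p_1 and x_2* = 0.25·m/p_2.
Set x_1* = 132 in the demand function and solve for p_1: p_1 = 2.

p_1 = 2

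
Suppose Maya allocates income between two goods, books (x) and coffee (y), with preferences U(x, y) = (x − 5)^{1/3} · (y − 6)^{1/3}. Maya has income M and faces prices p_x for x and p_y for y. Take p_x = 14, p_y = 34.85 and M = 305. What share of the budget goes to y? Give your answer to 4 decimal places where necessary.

This is Cobb-Douglas in (x−5, y−6): tangency gives 1/3·p_y·(y−6) = 1/3·p_x·(x−5).
Substituting into the budget: x* = 5 + 0.5·(M − 5·p_x − 6·p_y)/p_x, and y* = 6 + 0.5·(…)/p_y.
Discretionary income = 305 − 5·14 − 6·34.85 = 25.9; x* = 5 + 0.5·25.9/14 = 5.925; y* = 6 + 0.5·25.9/34.85 = 6.3716.
Expenditure on y: 34.85·6.3716 = 222.05; share = 0.728.

share on y = 0.728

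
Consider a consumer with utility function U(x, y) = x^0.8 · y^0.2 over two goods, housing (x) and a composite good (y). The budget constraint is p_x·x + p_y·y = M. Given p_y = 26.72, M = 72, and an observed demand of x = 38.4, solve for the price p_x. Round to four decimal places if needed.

The MRS is 4·y/x. Set MRS = p_x/p_y.
Rearranging, p_y·y = (1/4)·p_x·x. Substituting into the budget gives p_x·x·(1 + (1/4)) = M.
Demand: x*(p_x,p_y,M) = 0.8·M/p_x and y* = 0.2·M/p_y.
Set x* = 38.4 in the demand function and solve for p_x: p_x = 1.5.

p_x = 1.5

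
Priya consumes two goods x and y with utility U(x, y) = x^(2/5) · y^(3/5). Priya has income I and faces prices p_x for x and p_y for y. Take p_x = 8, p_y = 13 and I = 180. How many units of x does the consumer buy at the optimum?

x* = 9

Demand: x*(p_x,p_y,I) = 0.4·I/p_x and y* = 0.6·I/p_y.
At p_x=8, p_y=13, I=180: x* = 0.4·180/8 = 9.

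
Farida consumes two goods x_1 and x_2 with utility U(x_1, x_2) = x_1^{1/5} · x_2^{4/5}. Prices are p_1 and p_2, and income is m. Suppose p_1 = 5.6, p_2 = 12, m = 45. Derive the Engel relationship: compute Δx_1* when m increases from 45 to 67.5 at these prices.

Δx_1* = 0.8036

Tangency: MRS = (1/4)·x_2/x_1 = p_1/p_2.
Rearranging, p_2·x_2 = 4·p_1·x_1. Substituting into the budget gives p_1·x_1·(1 + 4) = m.
Demand: x_1*(p_1,p_2,m) = 0.2·m/p_1 and x_2* = 0.8·m/p_2.
At p_1=5.6, p_2=12, m=45: x_1* = 0.2·45/5.6 = 1.6071.
At m' = 67.5: x_1* = 2.4107. Change: 2.4107 − 1.6071 = 0.8036.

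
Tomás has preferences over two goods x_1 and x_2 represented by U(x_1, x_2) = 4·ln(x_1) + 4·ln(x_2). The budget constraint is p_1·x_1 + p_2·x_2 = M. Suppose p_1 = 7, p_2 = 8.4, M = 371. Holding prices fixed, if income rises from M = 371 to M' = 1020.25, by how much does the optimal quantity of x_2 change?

The MRS is x_2/x_1. Set MRS = p_1/p_2.
So 4·p_2·x_2 = 4·p_1·x_1; combined with the budget, a share 0.5 of income goes to x_1.
Demand: x_1*(p_1,p_2,M) = 0.5·M/p_1 and x_2* = 0.5·M/p_2.
At p_1=7, p_2=8.4, M=371: x_2* = 0.5·371/8.4 = 22.0833.
At M' = 1020.25: x_2* = 60.7292. Change: 60.7292 − 22.0833 = 38.6458.

Δx_2* = 38.6458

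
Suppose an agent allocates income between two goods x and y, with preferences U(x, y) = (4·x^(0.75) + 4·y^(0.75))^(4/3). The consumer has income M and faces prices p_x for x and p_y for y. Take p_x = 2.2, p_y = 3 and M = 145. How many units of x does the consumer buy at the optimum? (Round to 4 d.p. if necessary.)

From the CES first-order condition, (y/x)^(0.25) = p_x/p_y.
Solve for the ratio: y/x = [p_x/p_y]^(4).
Substitute y = (y/x)·x into the budget: x* = M/(p_x + p_y·(y/x)).
Numerically y/x = 0.289205, so x* = 145/(2.2 + 3·0.289205) = 47.268.

x* = 47.268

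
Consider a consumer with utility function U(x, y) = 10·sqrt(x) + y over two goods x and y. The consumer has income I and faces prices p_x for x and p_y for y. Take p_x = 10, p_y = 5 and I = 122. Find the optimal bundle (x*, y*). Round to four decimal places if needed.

x* = 6.25, y* = 11.9

MU_x = 5/√x, MU_y = 1. Tangency: 5/√x = p_x/p_y.
Thus x* = (5·p_y/p_x)² — independent of I — with the rest of income spent on y.
Plugging in: x* = (5·5/10)² = 6.25, y* = 11.9.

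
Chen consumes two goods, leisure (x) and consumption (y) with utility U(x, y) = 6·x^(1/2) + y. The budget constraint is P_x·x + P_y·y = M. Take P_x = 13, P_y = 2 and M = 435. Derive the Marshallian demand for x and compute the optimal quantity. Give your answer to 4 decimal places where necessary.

x* = 0.213

Plugging in: x* = (3·2/13)² = 0.213.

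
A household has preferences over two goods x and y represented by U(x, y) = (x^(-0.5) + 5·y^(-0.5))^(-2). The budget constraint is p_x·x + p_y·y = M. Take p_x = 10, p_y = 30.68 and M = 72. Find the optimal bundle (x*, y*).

x* = 1.3717, y* = 1.8997

MU_x ∝ x^(-1.5), MU_y ∝ 5·y^(-1.5), so MRS = (1/5)·(y/x)^(1.5) = p_x/p_y.
Hence y/x = (5·p_x/p_y)^(1/(1.5)), i.e. raised to the 2/3 power.
Substitute y = (y/x)·x into the budget: x* = M/(p_x + p_y·(y/x)).
Numerically y/x = 1.384872, so x* = 72/(10 + 30.68·1.384872) = 1.3717 and y* = 1.384872·1.3717 = 1.8997.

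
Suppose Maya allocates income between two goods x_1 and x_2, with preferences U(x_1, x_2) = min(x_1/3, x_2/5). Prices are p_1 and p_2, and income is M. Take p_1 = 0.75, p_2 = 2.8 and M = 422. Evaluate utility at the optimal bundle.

Leontief preferences: the optimum is at the kink where x_1/3 = x_2/5, i.e. x_2 = (5/3)·x_1.
Budget: p_1·x_1 + p_2·(5/3)·x_1 = M, so (3·p_1 + 5·p_2)·x_1 = 3·M.
Demand: x_1*(p_1,p_2,M) = 3·M/(3·p_1 + 5·p_2), x_2* = 5·M/(3·p_1 + 5·p_2).
Here 3·0.75 + 5·2.8 = 16.25, giving x_1* = 77.9077 and x_2* = 129.8462.
Utility at the optimum: U(77.9077, 129.8462) = 25.9692.

V = 25.9692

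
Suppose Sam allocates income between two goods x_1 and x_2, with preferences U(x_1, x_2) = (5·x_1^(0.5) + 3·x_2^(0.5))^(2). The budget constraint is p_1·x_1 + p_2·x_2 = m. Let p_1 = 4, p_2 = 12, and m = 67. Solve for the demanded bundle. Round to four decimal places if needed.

x_1* = 14.9554, x_2* = 0.5982

From the CES first-order condition, (5/3)·(x_2/x_1)^(0.5) = p_1/p_2.
Solve for the ratio: x_2/x_1 = [(3/5)·p_1/p_2]^(2).
Substitute x_2 = (x_2/x_1)·x_1 into the budget: x_1* = m/(p_1 + p_2·(x_2/x_1)).
Numerically x_2/x_1 = 0.04, so x_1* = 67/(4 + 12·0.04) = 14.9554 and x_2* = 0.04·14.9554 = 0.5982.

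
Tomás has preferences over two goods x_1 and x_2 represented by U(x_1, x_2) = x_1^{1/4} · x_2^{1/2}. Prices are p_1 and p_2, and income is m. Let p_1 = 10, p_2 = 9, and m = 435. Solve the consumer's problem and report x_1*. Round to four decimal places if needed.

At p_1=10, p_2=9, m=435: x_1* = 1/3·435/10 = 14.5.

x_1* = 14.5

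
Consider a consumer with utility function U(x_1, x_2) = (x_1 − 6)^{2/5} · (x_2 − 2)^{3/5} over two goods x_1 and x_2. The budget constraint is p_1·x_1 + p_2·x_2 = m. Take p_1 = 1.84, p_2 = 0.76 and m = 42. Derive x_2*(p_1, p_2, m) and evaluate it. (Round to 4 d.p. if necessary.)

x_2* = 25.2421

This is Cobb-Douglas in (x_1−6, x_2−2): tangency gives 0.4·p_2·(x_2−2) = 0.6·p_1·(x_1−6).
Substituting into the budget: x_1* = 6 + 0.4·(m − 6·p_1 − 2·p_2)/p_1, and x_2* = 2 + 0.6·(…)/p_2.
Discretionary income = 42 − 6·1.84 − 2·0.76 = 29.44; x_2* = 2 + 0.6·29.44/0.76 = 25.2421.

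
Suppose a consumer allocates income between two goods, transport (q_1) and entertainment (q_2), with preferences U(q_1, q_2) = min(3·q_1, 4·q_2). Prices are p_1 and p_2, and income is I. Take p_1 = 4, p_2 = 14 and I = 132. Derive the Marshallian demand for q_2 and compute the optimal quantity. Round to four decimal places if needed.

Leontief preferences: the optimum is at the kink where q_1/4 = q_2/3, i.e. q_2 = (3/4)·q_1.
Budget: p_1·q_1 + p_2·(3/4)·q_1 = I, so (4·p_1 + 3·p_2)·q_1 = 4·I.
Demand: q_1*(p_1,p_2,I) = 4·I/(4·p_1 + 3·p_2), q_2* = 3·I/(4·p_1 + 3·p_2).
Here 4·4 + 3·14 = 58, giving q_2* = 6.8276.

q_2* = 6.8276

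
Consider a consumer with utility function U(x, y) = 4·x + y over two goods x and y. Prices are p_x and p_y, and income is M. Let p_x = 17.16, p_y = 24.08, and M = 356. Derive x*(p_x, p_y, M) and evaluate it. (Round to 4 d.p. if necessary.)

Perfect substitutes: compare marginal utility per dollar. 4/p_x vs 1/p_y → 0.2331 vs 0.0415.
x gives more utility per dollar, so spend all income on x: x* = M/p_x, y* = 0.
Numerically: x* = 20.7459, y* = 0.

x* = 20.7459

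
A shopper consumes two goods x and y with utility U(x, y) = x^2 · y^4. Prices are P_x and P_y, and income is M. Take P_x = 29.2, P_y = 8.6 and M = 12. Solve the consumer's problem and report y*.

y* = 0.9302

The MRS is (1/2)·y/x. Set MRS = P_x/P_y.
So 2·P_y·y = 4·P_x·x; combined with the budget, a share 1/3 of income goes to x.
Demand: x*(P_x,P_y,M) = 1/3·M/P_x and y* = 2/3·M/P_y.
At P_x=29.2, P_y=8.6, M=12: y* = 2/3·12/8.6 = 0.9302.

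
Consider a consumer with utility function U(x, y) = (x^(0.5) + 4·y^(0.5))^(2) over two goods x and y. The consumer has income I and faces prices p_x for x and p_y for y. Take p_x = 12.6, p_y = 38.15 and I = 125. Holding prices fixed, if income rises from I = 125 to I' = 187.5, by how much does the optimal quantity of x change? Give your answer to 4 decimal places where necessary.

Δx* = 0.7893

From the CES first-order condition, (1/4)·(y/x)^(0.5) = p_x/p_y.
Solve for the ratio: y/x = [4·p_x/p_y]^(2).
With the ratio pinned down, the budget gives x* = I/(p_x + p_y·(y/x)) and y* = (y/x)·x*.
Numerically y/x = 1.745308, so x* = 125/(12.6 + 38.15·1.745308) = 1.5786.
At I' = 187.5: x* = 2.3679. Change: 2.3679 − 1.5786 = 0.7893.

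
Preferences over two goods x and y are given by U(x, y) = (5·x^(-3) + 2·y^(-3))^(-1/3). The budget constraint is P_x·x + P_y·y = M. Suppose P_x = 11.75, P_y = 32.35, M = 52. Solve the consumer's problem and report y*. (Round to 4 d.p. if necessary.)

With the ratio pinned down, the budget gives x* = M/(P_x + P_y·(y/x)) and y* = (y/x)·x*.
Numerically y/x = 0.617385, so x* = 52/(11.75 + 32.35·0.617385) = 1.6392 and y* = 0.617385·1.6392 = 1.012.

y* = 1.012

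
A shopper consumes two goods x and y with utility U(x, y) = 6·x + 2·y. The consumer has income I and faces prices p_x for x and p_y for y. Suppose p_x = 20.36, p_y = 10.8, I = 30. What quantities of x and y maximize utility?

x* = 1.4735, y* = 0

Numerically: x* = 1.4735, y* = 0.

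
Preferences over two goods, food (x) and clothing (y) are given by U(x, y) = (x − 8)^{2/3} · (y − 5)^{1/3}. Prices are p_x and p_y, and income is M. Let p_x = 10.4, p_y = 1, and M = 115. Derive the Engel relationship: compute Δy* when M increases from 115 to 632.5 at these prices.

Discretionary income = 115 − 8·10.4 − 5·1 = 26.8; y* = 5 + 1/3·26.8/1 = 13.9333.
At M' = 632.5: y* = 186.4333. Change: 186.4333 − 13.9333 = 172.5.

Δy* = 172.5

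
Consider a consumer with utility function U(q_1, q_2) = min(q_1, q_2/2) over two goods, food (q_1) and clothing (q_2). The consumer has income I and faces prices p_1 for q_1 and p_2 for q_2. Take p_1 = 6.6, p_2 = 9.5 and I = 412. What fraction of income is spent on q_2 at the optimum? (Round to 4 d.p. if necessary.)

share on q_2 = 0.7422

Demand: q_1*(p_1,p_2,I) = I/(p_1 + 2·p_2), q_2* = 2·I/(p_1 + 2·p_2).
Here 6.6 + 2·9.5 = 25.6, giving q_1* = 16.0938 and q_2* = 32.1875.
Expenditure on q_2: 9.5·32.1875 = 305.7812; share = 0.7422.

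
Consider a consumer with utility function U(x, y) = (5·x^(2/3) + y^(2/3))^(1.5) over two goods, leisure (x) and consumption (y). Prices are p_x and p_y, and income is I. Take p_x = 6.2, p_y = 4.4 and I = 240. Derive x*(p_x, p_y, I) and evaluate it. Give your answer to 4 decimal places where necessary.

x* = 38.1044

With the ratio pinned down, the budget gives x* = I/(p_x + p_y·(y/x)) and y* = (y/x)·x*.
Numerically y/x = 0.022382, so x* = 240/(6.2 + 4.4·0.022382) = 38.1044.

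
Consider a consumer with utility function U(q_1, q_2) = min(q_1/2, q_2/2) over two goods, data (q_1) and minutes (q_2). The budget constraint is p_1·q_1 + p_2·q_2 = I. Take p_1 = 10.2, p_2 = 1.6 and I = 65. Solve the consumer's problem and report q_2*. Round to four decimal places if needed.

q_2* = 5.5085

Leontief preferences: the optimum is at the kink where q_1/2 = q_2/2, i.e. q_2 = q_1.
Budget: p_1·q_1 + p_2·q_1 = I, so (2·p_1 + 2·p_2)·q_1 = 2·I.
Demand: q_1*(p_1,p_2,I) = 2·I/(2·p_1 + 2·p_2), q_2* = 2·I/(2·p_1 + 2·p_2).
Here 2·10.2 + 2·1.6 = 23.6, giving q_2* = 5.5085.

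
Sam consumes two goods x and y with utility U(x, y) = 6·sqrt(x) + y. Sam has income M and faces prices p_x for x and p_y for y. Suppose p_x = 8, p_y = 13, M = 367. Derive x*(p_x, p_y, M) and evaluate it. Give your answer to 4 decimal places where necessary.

Set MRS = p_x/p_y: 3·x^(−1/2) = p_x/p_y.
Thus x* = (3·p_y/p_x)² — independent of M — with the rest of income spent on y.
Plugging in: x* = (3·13/8)² = 23.7656.

x* = 23.7656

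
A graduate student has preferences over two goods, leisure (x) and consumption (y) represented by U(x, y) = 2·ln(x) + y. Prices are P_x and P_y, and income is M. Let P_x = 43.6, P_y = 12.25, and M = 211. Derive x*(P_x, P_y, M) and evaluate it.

x* = 0.5619

Set MRS = P_x/P_y: (2/x)/1 = P_x/P_y.
So x*(P_x,P_y) = 2·P_y/P_x, independent of income; and y* = (M − 2·P_y)/P_y.
At the given prices: x* = 2·12.25/43.6 = 0.5619.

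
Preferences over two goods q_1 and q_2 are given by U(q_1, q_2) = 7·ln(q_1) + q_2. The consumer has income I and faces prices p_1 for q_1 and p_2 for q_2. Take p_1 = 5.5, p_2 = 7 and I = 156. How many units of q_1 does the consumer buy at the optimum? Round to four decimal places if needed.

q_1* = 8.9091

At the given prices: q_1* = 7·7/5.5 = 8.9091.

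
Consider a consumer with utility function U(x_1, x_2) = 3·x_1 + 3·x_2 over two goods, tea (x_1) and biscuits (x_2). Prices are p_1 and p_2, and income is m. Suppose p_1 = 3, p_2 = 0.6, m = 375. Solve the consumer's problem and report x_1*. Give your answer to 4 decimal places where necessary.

Perfect substitutes: compare marginal utility per dollar. 3/p_1 vs 3/p_2 → 1 vs 5.
x_2 gives more utility per dollar, so spend all income on x_2: x_2* = m/p_2, x_1* = 0.
Numerically: x_1* = 0, x_2* = 625.

x_1* = 0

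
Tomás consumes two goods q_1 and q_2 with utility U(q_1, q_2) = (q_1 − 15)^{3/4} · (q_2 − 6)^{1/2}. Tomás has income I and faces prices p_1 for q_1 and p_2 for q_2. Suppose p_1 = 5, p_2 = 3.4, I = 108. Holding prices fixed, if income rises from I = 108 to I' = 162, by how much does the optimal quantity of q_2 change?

Δq_2* = 6.3529

Let q_1' = q_1−15, q_2' = q_2−6. MRS = (3/2)·q_2'/q_1' = p_1/p_2.
Substituting into the budget: q_1* = 15 + 0.6·(I − 15·p_1 − 6·p_2)/p_1, and q_2* = 6 + 0.4·(…)/p_2.
Discretionary income = 108 − 15·5 − 6·3.4 = 12.6; q_2* = 6 + 0.4·12.6/3.4 = 7.4824.
At I' = 162: q_2* = 13.8353. Change: 13.8353 − 7.4824 = 6.3529.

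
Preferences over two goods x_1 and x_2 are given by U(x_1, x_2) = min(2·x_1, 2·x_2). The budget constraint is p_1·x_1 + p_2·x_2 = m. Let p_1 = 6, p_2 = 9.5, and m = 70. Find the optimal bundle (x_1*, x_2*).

With perfect complements, no substitution: consume in ratio x_1:x_2 = 2:2.
Budget: p_1·x_1 + p_2·x_1 = m, so (2·p_1 + 2·p_2)·x_1 = 2·m.
Demand: x_1*(p_1,p_2,m) = 2·m/(2·p_1 + 2·p_2), x_2* = 2·m/(2·p_1 + 2·p_2).
Here 2·6 + 2·9.5 = 31, giving x_1* = 4.5161 and x_2* = 4.5161.

x_1* = 4.5161, x_2* = 4.5161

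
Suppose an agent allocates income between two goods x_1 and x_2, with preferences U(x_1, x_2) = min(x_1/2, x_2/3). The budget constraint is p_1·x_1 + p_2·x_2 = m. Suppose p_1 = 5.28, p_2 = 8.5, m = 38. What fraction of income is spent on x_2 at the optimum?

share on x_2 = 0.7072

Demand: x_1*(p_1,p_2,m) = 2·m/(2·p_1 + 3·p_2), x_2* = 3·m/(2·p_1 + 3·p_2).
Here 2·5.28 + 3·8.5 = 36.06, giving x_1* = 2.1076 and x_2* = 3.1614.
Expenditure on x_2: 8.5·3.1614 = 26.8719; share = 0.7072.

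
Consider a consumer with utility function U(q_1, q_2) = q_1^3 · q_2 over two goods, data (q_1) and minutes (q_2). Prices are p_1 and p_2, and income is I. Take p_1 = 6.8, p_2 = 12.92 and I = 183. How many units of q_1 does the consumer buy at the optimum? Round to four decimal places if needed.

The MRS is 3·q_2/q_1. Set MRS = p_1/p_2.
Rearranging, p_2·q_2 = (1/3)·p_1·q_1. Substituting into the budget gives p_1·q_1·(1 + (1/3)) = I.
Demand: q_1*(p_1,p_2,I) = 0.75·I/p_1 and q_2* = 0.25·I/p_2.
At p_1=6.8, p_2=12.92, I=183: q_1* = 0.75·183/6.8 = 20.1838.

q_1* = 20.1838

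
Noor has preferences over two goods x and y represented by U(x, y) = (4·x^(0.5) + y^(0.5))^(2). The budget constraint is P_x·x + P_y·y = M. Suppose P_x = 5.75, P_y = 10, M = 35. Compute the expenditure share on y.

share on y = 0.0347

From the CES first-order condition, 4·(y/x)^(0.5) = P_x/P_y.
Hence y/x = ((1/4)·P_x/P_y)^(1/(0.5)), i.e. raised to the 2 power.
With the ratio pinned down, the budget gives x* = M/(P_x + P_y·(y/x)) and y* = (y/x)·x*.
Numerically y/x = 0.020664, so x* = 35/(5.75 + 10·0.020664) = 5.8758 and y* = 0.020664·5.8758 = 0.1214.
Expenditure on y: 10·0.1214 = 1.2142; share = 0.0347.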